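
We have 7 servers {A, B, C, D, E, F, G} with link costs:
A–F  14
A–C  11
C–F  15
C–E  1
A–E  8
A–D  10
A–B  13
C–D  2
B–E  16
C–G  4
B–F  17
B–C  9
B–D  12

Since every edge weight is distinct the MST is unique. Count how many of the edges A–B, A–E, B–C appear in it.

Kruskal's algorithm — process edges by increasing weight (ties by edge label):
C–E (1): add — endpoints in different components.
C–D (2): add — endpoints in different components.
C–G (4): add — endpoints in different components.
A–E (8): add — endpoints in different components.
B–C (9): add — endpoints in different components.
A–D (10): skip — A and D already connected.
A–C (11): skip — A and C already connected.
B–D (12): skip — B and D already connected.
A–B (13): skip — A and B already connected.
A–F (14): add — endpoints in different components.
MST edge set: {C–E, C–D, C–G, A–E, B–C, A–F}.
Of the listed edges, {A–E, B–C} are in the MST → 2.

2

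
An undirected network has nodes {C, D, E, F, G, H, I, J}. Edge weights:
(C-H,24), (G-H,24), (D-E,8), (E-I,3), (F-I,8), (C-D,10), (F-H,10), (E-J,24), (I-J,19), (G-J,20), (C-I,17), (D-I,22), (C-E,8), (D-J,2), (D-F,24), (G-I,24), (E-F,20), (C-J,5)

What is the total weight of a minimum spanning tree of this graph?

Kruskal: consider edges lightest-first.
D-J (2): add — endpoints in different components.
E-I (3): add — endpoints in different components.
C-J (5): add — endpoints in different components.
C-E (8): add — endpoints in different components.
D-E (8): skip — D and E already connected.
F-I (8): add — endpoints in different components.
C-D (10): skip — C and D already connected.
F-H (10): add — endpoints in different components.
C-I (17): skip — C and I already connected.
I-J (19): skip — I and J already connected.
E-F (20): skip — E and F already connected.
G-J (20): add — endpoints in different components.
MST edges: D-J, E-I, C-J, C-E, F-I, F-H, G-J; total weight 2+3+5+8+8+10+20 = 56.

56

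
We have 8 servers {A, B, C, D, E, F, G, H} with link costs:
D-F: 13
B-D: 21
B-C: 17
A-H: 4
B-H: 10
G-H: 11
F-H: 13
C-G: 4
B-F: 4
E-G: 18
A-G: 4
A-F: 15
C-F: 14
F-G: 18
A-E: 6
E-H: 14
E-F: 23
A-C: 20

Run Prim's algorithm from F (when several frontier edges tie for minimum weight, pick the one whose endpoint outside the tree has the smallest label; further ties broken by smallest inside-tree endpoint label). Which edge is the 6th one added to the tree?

Grow the tree from F using Prim:
Step 1: cheapest edge leaving the tree is B-F (4); add B.
Step 2: cheapest edge leaving the tree is B-H (10); add H.
Step 3: cheapest edge leaving the tree is A-H (4); add A.
Step 4: cheapest edge leaving the tree is A-G (4); add G.
Step 5: cheapest edge leaving the tree is C-G (4); add C.
Step 6: cheapest edge leaving the tree is A-E (6); add E.
Step 7: cheapest edge leaving the tree is D-F (13); add D.
The 6th edge added is A-E.

A-E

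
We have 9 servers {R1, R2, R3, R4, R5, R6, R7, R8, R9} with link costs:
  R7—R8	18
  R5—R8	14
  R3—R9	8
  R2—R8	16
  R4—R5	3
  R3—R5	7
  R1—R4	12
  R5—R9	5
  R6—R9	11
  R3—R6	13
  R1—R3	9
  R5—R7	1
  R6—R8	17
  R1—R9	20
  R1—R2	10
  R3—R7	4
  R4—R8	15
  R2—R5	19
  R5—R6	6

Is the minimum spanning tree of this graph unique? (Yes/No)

Kruskal: consider edges lightest-first.
R5—R7 (1): add — endpoints in different components.
R4—R5 (3): add — endpoints in different components.
R3—R7 (4): add — endpoints in different components.
R5—R9 (5): add — endpoints in different components.
R5—R6 (6): add — endpoints in different components.
R3—R5 (7): skip — R3 and R5 already connected.
R3—R9 (8): skip — R3 and R9 already connected.
R1—R3 (9): add — endpoints in different components.
R1—R2 (10): add — endpoints in different components.
R6—R9 (11): skip — R6 and R9 already connected.
R1—R4 (12): skip — R1 and R4 already connected.
R3—R6 (13): skip — R3 and R6 already connected.
R5—R8 (14): add — endpoints in different components.
Every non-tree edge has weight strictly greater than the heaviest edge on the tree path between its endpoints, so the MST is unique.

Yes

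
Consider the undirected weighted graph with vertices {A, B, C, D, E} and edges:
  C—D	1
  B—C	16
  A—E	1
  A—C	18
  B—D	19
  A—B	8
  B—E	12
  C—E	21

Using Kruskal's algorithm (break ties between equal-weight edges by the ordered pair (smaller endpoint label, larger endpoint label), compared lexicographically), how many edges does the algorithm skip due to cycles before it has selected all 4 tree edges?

Kruskal's algorithm — process edges by increasing weight (ties by edge label):
A—E (1): add — endpoints in different components.
C—D (1): add — endpoints in different components.
A—B (8): add — endpoints in different components.
B—E (12): skip — B and E already connected.
B—C (16): add — endpoints in different components.
Edges rejected before the tree was complete: 1.

1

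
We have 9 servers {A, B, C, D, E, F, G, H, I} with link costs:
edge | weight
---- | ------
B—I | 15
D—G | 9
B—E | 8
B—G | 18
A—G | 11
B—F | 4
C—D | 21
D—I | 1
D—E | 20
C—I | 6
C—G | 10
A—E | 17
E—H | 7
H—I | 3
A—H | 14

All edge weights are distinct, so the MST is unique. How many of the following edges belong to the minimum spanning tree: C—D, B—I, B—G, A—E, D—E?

Sort edges by weight, then run Kruskal:
D—I (1): add — endpoints in different components.
H—I (3): add — endpoints in different components.
B—F (4): add — endpoints in different components.
C—I (6): add — endpoints in different components.
E—H (7): add — endpoints in different components.
B—E (8): add — endpoints in different components.
D—G (9): add — endpoints in different components.
C—G (10): skip — C and G already connected.
A—G (11): add — endpoints in different components.
MST edge set: {D—I, H—I, B—F, C—I, E—H, B—E, D—G, A—G}.
Of the listed edges, {} are in the MST → 0.

0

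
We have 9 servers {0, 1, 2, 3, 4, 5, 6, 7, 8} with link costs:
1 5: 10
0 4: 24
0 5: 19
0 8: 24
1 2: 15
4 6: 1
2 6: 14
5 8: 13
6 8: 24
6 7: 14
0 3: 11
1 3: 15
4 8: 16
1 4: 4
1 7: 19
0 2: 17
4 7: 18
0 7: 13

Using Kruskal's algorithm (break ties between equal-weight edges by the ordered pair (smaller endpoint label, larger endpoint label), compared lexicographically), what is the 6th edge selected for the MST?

5-8

Kruskal's algorithm — process edges by increasing weight (ties by edge label):
4 6 (1): add — endpoints in different components.
1 4 (4): add — endpoints in different components.
1 5 (10): add — endpoints in different components.
0 3 (11): add — endpoints in different components.
0 7 (13): add — endpoints in different components.
5 8 (13): add — endpoints in different components.
2 6 (14): add — endpoints in different components.
6 7 (14): add — endpoints in different components.
The 6th edge added is 5 8.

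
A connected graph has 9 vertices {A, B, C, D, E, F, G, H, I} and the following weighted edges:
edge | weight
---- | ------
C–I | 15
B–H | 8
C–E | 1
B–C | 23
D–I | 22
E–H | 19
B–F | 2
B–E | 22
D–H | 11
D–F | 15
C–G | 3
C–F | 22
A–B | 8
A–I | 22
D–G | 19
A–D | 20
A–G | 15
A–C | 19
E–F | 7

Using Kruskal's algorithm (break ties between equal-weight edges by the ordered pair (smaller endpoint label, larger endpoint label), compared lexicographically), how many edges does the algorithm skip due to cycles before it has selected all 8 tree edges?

Kruskal: consider edges lightest-first.
C–E (1): add — endpoints in different components.
B–F (2): add — endpoints in different components.
C–G (3): add — endpoints in different components.
E–F (7): add — endpoints in different components.
A–B (8): add — endpoints in different components.
B–H (8): add — endpoints in different components.
D–H (11): add — endpoints in different components.
A–G (15): skip — A and G already connected.
C–I (15): add — endpoints in different components.
Edges rejected before the tree was complete: 1.

1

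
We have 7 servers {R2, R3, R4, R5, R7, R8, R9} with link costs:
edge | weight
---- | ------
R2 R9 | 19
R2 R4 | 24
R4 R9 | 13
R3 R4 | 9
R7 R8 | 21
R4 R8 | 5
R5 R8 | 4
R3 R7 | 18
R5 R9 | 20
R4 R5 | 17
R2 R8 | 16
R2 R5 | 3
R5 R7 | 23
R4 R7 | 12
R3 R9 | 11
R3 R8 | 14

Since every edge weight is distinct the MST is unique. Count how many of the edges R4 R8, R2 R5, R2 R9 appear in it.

2

Kruskal's algorithm — process edges by increasing weight (ties by edge label):
R2 R5 (3): add. Components now {R2,R5} {R8} {R9} {R3} {R4} {R7}
R5 R8 (4): add. Components now {R2,R5,R8} {R9} {R3} {R4} {R7}
R4 R8 (5): add. Components now {R2,R4,R5,R8} {R9} {R3} {R7}
R3 R4 (9): add. Components now {R2,R3,R4,R5,R8} {R9} {R7}
R3 R9 (11): add. Components now {R2,R3,R4,R5,R8,R9} {R7}
R4 R7 (12): add. Components now {R2,R3,R4,R5,R7,R8,R9}
MST edge set: {R2 R5, R5 R8, R4 R8, R3 R4, R3 R9, R4 R7}.
Of the listed edges, {R4 R8, R2 R5} are in the MST → 2.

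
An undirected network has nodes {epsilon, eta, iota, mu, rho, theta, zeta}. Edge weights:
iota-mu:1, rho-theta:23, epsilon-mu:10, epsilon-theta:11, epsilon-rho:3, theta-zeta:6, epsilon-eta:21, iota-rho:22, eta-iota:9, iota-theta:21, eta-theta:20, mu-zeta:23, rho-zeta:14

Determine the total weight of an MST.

Prim, starting at epsilon.
Step 1: cheapest edge leaving the tree is epsilon-rho (3); add rho.
Step 2: cheapest edge leaving the tree is epsilon-mu (10); add mu.
Step 3: cheapest edge leaving the tree is iota-mu (1); add iota.
Step 4: cheapest edge leaving the tree is eta-iota (9); add eta.
Step 5: cheapest edge leaving the tree is epsilon-theta (11); add theta.
Step 6: cheapest edge leaving the tree is theta-zeta (6); add zeta.
MST edges: epsilon-rho, epsilon-mu, iota-mu, eta-iota, epsilon-theta, theta-zeta; total weight 3+10+1+9+11+6 = 40.

40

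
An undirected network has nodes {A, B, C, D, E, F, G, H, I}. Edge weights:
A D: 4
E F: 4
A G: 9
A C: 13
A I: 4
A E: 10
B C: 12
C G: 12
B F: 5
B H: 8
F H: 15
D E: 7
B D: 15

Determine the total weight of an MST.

Sort edges by weight, then run Kruskal:
A D (4): add — endpoints in different components.
A I (4): add — endpoints in different components.
E F (4): add — endpoints in different components.
B F (5): add — endpoints in different components.
D E (7): add — endpoints in different components.
B H (8): add — endpoints in different components.
A G (9): add — endpoints in different components.
A E (10): skip — A and E already connected.
B C (12): add — endpoints in different components.
MST edges: A D, A I, E F, B F, D E, B H, A G, B C; total weight 4+4+4+5+7+8+9+12 = 53.

53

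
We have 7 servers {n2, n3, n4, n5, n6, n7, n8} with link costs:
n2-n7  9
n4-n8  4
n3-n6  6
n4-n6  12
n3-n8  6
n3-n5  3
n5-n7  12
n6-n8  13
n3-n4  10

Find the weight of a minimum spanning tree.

40

Grow the tree from n5 using Prim:
Step 1: frontier [n3-n5 3, n5-n7 12] → take n3-n5 (3); add n3.
Step 2: frontier [n3-n6 6, n3-n8 6, n3-n4 10, n5-n7 12] → take n3-n6 (6); add n6.
Step 3: frontier [n3-n8 6, n3-n4 10, n5-n7 12, n4-n6 12, n6-n8 13] → take n3-n8 (6); add n8.
Step 4: frontier [n3-n4 10, n5-n7 12, n4-n6 12, n4-n8 4] → take n4-n8 (4); add n4.
Step 5: frontier [n5-n7 12] → take n5-n7 (12); add n7.
Step 6: frontier [n2-n7 9] → take n2-n7 (9); add n2.
MST edges: n3-n5, n3-n6, n3-n8, n4-n8, n5-n7, n2-n7; total weight 3+6+6+4+12+9 = 40.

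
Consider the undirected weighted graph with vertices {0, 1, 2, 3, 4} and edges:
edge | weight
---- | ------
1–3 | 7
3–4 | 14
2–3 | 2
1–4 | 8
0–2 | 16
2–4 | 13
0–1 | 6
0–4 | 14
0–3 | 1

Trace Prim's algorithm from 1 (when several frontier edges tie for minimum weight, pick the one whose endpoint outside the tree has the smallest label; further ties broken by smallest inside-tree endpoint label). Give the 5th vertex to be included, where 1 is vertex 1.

Prim, starting at 1.
Step 1: cheapest edge leaving the tree is 0–1 (6); add 0.
Step 2: cheapest edge leaving the tree is 0–3 (1); add 3.
Step 3: cheapest edge leaving the tree is 2–3 (2); add 2.
Step 4: cheapest edge leaving the tree is 1–4 (8); add 4.
Vertex order: 1, 0, 3, 2, 4. The 5th vertex is 4.

4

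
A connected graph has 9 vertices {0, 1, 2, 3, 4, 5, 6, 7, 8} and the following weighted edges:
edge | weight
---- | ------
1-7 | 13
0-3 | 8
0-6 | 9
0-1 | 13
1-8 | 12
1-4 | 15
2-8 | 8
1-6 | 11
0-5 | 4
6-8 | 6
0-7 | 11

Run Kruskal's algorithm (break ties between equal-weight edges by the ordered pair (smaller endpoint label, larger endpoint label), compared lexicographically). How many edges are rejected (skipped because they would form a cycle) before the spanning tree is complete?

Kruskal: consider edges lightest-first.
0-5 (4): add — endpoints in different components.
6-8 (6): add — endpoints in different components.
0-3 (8): add — endpoints in different components.
2-8 (8): add — endpoints in different components.
0-6 (9): add — endpoints in different components.
0-7 (11): add — endpoints in different components.
1-6 (11): add — endpoints in different components.
1-8 (12): skip — 1 and 8 already connected.
0-1 (13): skip — 0 and 1 already connected.
1-7 (13): skip — 1 and 7 already connected.
1-4 (15): add — endpoints in different components.
Edges rejected before the tree was complete: 3.

3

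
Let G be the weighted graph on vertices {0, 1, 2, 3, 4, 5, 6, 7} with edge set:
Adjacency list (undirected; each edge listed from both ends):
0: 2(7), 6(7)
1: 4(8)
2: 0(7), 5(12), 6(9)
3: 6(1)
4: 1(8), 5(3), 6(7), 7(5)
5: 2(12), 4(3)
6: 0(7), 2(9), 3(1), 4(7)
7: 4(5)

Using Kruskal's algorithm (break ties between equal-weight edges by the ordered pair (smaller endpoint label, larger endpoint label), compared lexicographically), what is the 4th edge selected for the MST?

0-2

Sort edges by weight, then run Kruskal:
3 6 (1): add — endpoints in different components.
4 5 (3): add — endpoints in different components.
4 7 (5): add — endpoints in different components.
0 2 (7): add — endpoints in different components.
0 6 (7): add — endpoints in different components.
4 6 (7): add — endpoints in different components.
1 4 (8): add — endpoints in different components.
The 4th edge added is 0 2.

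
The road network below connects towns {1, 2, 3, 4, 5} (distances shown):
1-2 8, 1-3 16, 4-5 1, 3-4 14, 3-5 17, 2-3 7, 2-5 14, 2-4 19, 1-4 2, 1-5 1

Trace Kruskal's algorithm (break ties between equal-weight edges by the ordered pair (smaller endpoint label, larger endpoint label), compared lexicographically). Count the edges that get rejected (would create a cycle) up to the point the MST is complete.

1

Sort edges by weight, then run Kruskal:
1-5 (1): add. Components now {1,5} {2} {3} {4}
4-5 (1): add. Components now {1,4,5} {2} {3}
1-4 (2): skip — 1 and 4 already connected.
2-3 (7): add. Components now {1,4,5} {2,3}
1-2 (8): add. Components now {1,2,3,4,5}
Edges rejected before the tree was complete: 1.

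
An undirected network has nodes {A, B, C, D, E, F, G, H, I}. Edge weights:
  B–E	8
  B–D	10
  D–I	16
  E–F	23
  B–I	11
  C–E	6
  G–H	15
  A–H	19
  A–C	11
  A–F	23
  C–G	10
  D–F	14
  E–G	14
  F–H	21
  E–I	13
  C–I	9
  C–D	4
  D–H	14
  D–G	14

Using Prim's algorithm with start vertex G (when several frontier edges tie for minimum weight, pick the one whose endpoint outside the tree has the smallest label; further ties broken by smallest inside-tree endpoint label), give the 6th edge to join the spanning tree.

A-C

Prim, starting at G.
Step 1: cheapest edge leaving the tree is C–G (10); add C.
Step 2: cheapest edge leaving the tree is C–D (4); add D.
Step 3: cheapest edge leaving the tree is C–E (6); add E.
Step 4: cheapest edge leaving the tree is B–E (8); add B.
Step 5: cheapest edge leaving the tree is C–I (9); add I.
Step 6: cheapest edge leaving the tree is A–C (11); add A.
Step 7: cheapest edge leaving the tree is D–F (14); add F.
Step 8: cheapest edge leaving the tree is D–H (14); add H.
The 6th edge added is A–C.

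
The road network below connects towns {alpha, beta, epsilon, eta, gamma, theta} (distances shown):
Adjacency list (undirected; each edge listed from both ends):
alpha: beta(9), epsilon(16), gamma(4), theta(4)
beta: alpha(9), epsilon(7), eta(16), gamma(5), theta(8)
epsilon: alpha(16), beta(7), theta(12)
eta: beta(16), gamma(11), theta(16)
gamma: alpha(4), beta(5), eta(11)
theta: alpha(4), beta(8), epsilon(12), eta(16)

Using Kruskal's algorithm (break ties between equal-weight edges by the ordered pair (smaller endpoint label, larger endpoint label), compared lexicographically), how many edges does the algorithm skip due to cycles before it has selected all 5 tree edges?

Kruskal's algorithm — process edges by increasing weight (ties by edge label):
alpha-gamma (4): add — endpoints in different components.
alpha-theta (4): add — endpoints in different components.
beta-gamma (5): add — endpoints in different components.
beta-epsilon (7): add — endpoints in different components.
beta-theta (8): skip — theta and beta already connected.
alpha-beta (9): skip — beta and alpha already connected.
eta-gamma (11): add — endpoints in different components.
Edges rejected before the tree was complete: 2.

2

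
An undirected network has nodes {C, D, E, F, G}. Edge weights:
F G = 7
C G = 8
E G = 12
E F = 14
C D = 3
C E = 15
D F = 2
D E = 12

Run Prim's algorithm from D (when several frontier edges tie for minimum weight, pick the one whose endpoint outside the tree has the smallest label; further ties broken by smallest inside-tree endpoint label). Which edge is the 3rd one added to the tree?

F-G

Prim's algorithm from D:
Step 1: frontier [D F 2, C D 3, D E 12] → take D F (2); add F.
Step 2: frontier [C D 3, D E 12, F G 7, E F 14] → take C D (3); add C.
Step 3: frontier [C G 8, C E 15, D E 12, F G 7, E F 14] → take F G (7); add G.
Step 4: frontier [C E 15, D E 12, E F 14, E G 12] → take D E (12); add E.
The 3rd edge added is F G.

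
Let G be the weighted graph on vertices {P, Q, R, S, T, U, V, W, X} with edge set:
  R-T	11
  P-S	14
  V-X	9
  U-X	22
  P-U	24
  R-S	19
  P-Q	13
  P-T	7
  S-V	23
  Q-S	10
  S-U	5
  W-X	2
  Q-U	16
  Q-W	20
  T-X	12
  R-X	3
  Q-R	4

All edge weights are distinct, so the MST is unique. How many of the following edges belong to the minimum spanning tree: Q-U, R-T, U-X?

Kruskal: consider edges lightest-first.
W-X (2): add — endpoints in different components.
R-X (3): add — endpoints in different components.
Q-R (4): add — endpoints in different components.
S-U (5): add — endpoints in different components.
P-T (7): add — endpoints in different components.
V-X (9): add — endpoints in different components.
Q-S (10): add — endpoints in different components.
R-T (11): add — endpoints in different components.
MST edge set: {W-X, R-X, Q-R, S-U, P-T, V-X, Q-S, R-T}.
Of the listed edges, {R-T} are in the MST → 1.

1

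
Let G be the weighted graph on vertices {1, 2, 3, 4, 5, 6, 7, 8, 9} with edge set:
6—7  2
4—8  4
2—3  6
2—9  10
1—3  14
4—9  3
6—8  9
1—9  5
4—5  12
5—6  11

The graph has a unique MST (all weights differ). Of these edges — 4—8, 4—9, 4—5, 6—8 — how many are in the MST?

Sort edges by weight, then run Kruskal:
6—7 (2): add — endpoints in different components.
4—9 (3): add — endpoints in different components.
4—8 (4): add — endpoints in different components.
1—9 (5): add — endpoints in different components.
2—3 (6): add — endpoints in different components.
6—8 (9): add — endpoints in different components.
2—9 (10): add — endpoints in different components.
5—6 (11): add — endpoints in different components.
MST edge set: {6—7, 4—9, 4—8, 1—9, 2—3, 6—8, 2—9, 5—6}.
Of the listed edges, {4—8, 4—9, 6—8} are in the MST → 3.

3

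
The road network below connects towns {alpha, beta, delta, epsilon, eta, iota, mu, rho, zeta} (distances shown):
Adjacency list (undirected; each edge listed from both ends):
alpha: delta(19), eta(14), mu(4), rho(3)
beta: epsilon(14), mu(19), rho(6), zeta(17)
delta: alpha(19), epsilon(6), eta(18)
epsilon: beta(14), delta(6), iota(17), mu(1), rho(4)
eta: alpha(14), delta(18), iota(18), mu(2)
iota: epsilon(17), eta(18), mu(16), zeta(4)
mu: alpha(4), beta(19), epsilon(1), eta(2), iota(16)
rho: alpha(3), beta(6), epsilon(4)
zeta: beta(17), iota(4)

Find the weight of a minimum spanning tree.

42

Kruskal: consider edges lightest-first.
epsilon-mu (1): add — endpoints in different components.
eta-mu (2): add — endpoints in different components.
alpha-rho (3): add — endpoints in different components.
alpha-mu (4): add — endpoints in different components.
epsilon-rho (4): skip — rho and epsilon already connected.
iota-zeta (4): add — endpoints in different components.
beta-rho (6): add — endpoints in different components.
delta-epsilon (6): add — endpoints in different components.
alpha-eta (14): skip — alpha and eta already connected.
beta-epsilon (14): skip — epsilon and beta already connected.
iota-mu (16): add — endpoints in different components.
MST edges: epsilon-mu, eta-mu, alpha-rho, alpha-mu, iota-zeta, beta-rho, delta-epsilon, iota-mu; total weight 1+2+3+4+4+6+6+16 = 42.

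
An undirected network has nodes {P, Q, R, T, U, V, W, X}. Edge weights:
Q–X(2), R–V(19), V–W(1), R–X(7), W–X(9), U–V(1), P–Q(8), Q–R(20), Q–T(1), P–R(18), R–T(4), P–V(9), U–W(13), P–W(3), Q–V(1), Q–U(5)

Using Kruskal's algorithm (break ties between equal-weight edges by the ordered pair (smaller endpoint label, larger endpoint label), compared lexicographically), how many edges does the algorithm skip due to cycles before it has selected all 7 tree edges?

Kruskal's algorithm — process edges by increasing weight (ties by edge label):
Q–T (1): add — endpoints in different components.
Q–V (1): add — endpoints in different components.
U–V (1): add — endpoints in different components.
V–W (1): add — endpoints in different components.
Q–X (2): add — endpoints in different components.
P–W (3): add — endpoints in different components.
R–T (4): add — endpoints in different components.
Edges rejected before the tree was complete: 0.

0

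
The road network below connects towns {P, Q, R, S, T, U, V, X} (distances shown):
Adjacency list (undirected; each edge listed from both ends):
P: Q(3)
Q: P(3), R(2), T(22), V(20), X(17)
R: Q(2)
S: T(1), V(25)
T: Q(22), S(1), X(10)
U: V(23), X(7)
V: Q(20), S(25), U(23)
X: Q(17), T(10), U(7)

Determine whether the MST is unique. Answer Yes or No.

Sort edges by weight, then run Kruskal:
S—T (1): add — endpoints in different components.
Q—R (2): add — endpoints in different components.
P—Q (3): add — endpoints in different components.
U—X (7): add — endpoints in different components.
T—X (10): add — endpoints in different components.
Q—X (17): add — endpoints in different components.
Q—V (20): add — endpoints in different components.
Every non-tree edge has weight strictly greater than the heaviest edge on the tree path between its endpoints, so the MST is unique.

Yes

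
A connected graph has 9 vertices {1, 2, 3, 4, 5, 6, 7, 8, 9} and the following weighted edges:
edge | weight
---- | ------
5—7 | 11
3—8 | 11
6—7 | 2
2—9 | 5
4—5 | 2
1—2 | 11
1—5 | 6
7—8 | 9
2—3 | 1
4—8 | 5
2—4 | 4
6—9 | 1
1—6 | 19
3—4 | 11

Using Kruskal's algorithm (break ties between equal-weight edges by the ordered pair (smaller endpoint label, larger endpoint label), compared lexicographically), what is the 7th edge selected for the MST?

Kruskal: consider edges lightest-first.
2—3 (1): add — endpoints in different components.
6—9 (1): add — endpoints in different components.
4—5 (2): add — endpoints in different components.
6—7 (2): add — endpoints in different components.
2—4 (4): add — endpoints in different components.
2—9 (5): add — endpoints in different components.
4—8 (5): add — endpoints in different components.
1—5 (6): add — endpoints in different components.
The 7th edge added is 4—8.

4-8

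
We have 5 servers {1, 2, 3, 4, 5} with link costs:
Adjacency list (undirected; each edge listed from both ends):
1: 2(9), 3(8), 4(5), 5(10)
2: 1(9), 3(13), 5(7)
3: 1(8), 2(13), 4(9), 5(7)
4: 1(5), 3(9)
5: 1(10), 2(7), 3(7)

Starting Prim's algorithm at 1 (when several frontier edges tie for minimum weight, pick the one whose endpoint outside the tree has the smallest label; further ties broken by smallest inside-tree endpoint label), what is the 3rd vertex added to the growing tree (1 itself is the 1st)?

Prim's algorithm from 1:
Step 1: cheapest edge leaving the tree is 1 4 (5); add 4.
Step 2: cheapest edge leaving the tree is 1 3 (8); add 3.
Step 3: cheapest edge leaving the tree is 3 5 (7); add 5.
Step 4: cheapest edge leaving the tree is 2 5 (7); add 2.
Vertex order: 1, 4, 3, 5, 2. The 3rd vertex is 3.

3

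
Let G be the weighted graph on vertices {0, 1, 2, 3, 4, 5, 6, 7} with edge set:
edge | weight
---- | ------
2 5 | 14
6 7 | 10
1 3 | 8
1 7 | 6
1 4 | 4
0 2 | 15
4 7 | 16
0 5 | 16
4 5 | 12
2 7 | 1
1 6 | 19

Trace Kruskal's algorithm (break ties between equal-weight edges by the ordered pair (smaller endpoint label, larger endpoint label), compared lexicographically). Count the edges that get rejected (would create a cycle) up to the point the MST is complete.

Sort edges by weight, then run Kruskal:
2 7 (1): add — endpoints in different components.
1 4 (4): add — endpoints in different components.
1 7 (6): add — endpoints in different components.
1 3 (8): add — endpoints in different components.
6 7 (10): add — endpoints in different components.
4 5 (12): add — endpoints in different components.
2 5 (14): skip — 2 and 5 already connected.
0 2 (15): add — endpoints in different components.
Edges rejected before the tree was complete: 1.

1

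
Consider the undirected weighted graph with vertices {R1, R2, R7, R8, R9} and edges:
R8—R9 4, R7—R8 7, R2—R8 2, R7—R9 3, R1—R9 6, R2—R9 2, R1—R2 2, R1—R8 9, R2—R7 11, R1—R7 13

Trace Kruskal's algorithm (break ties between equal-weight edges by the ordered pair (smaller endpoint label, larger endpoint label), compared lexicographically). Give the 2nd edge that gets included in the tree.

R2-R8

Kruskal's algorithm — process edges by increasing weight (ties by edge label):
R1—R2 (2): add — endpoints in different components.
R2—R8 (2): add — endpoints in different components.
R2—R9 (2): add — endpoints in different components.
R7—R9 (3): add — endpoints in different components.
The 2nd edge added is R2—R8.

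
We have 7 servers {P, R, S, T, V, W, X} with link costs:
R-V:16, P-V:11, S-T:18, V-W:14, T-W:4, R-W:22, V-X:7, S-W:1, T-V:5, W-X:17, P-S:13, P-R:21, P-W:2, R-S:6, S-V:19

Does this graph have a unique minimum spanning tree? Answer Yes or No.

Yes

Sort edges by weight, then run Kruskal:
S-W (1): add — endpoints in different components.
P-W (2): add — endpoints in different components.
T-W (4): add — endpoints in different components.
T-V (5): add — endpoints in different components.
R-S (6): add — endpoints in different components.
V-X (7): add — endpoints in different components.
Every non-tree edge has weight strictly greater than the heaviest edge on the tree path between its endpoints, so the MST is unique.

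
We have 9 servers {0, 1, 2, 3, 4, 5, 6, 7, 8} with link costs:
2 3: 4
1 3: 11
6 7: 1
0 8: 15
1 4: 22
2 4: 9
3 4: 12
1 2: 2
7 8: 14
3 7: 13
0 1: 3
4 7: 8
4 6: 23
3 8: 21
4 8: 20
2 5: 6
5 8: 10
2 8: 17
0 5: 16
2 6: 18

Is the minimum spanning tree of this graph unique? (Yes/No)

Yes

Kruskal's algorithm — process edges by increasing weight (ties by edge label):
6 7 (1): add — endpoints in different components.
1 2 (2): add — endpoints in different components.
0 1 (3): add — endpoints in different components.
2 3 (4): add — endpoints in different components.
2 5 (6): add — endpoints in different components.
4 7 (8): add — endpoints in different components.
2 4 (9): add — endpoints in different components.
5 8 (10): add — endpoints in different components.
Every non-tree edge has weight strictly greater than the heaviest edge on the tree path between its endpoints, so the MST is unique.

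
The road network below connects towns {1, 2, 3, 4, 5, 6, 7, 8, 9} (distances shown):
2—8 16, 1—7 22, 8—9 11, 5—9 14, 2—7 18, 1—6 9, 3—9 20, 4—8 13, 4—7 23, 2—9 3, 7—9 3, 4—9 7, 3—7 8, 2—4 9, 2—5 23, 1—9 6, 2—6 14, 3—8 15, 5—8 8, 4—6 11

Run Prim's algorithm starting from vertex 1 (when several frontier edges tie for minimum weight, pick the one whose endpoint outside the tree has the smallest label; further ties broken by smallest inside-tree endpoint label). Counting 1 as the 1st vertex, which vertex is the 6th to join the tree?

3

Prim, starting at 1.
Step 1: cheapest edge leaving the tree is 1—9 (6); add 9.
Step 2: cheapest edge leaving the tree is 2—9 (3); add 2.
Step 3: cheapest edge leaving the tree is 7—9 (3); add 7.
Step 4: cheapest edge leaving the tree is 4—9 (7); add 4.
Step 5: cheapest edge leaving the tree is 3—7 (8); add 3.
Step 6: cheapest edge leaving the tree is 1—6 (9); add 6.
Step 7: cheapest edge leaving the tree is 8—9 (11); add 8.
Step 8: cheapest edge leaving the tree is 5—8 (8); add 5.
Vertex order: 1, 9, 2, 7, 4, 3, 6, 8, 5. The 6th vertex is 3.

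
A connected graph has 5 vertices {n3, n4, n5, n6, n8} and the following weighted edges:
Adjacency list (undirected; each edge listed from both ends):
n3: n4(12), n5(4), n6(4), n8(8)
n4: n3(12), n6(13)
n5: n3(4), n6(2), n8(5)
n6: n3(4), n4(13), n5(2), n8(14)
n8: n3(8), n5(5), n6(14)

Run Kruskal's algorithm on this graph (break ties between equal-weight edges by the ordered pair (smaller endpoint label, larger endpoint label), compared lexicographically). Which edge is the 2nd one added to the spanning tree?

Kruskal's algorithm — process edges by increasing weight (ties by edge label):
n5–n6 (2): add. Components now {n3} {n8} {n4} {n5,n6}
n3–n5 (4): add. Components now {n3,n5,n6} {n8} {n4}
n3–n6 (4): skip — n3 and n6 already connected.
n5–n8 (5): add. Components now {n3,n5,n6,n8} {n4}
n3–n8 (8): skip — n3 and n8 already connected.
n3–n4 (12): add. Components now {n3,n4,n5,n6,n8}
The 2nd edge added is n3–n5.

n3-n5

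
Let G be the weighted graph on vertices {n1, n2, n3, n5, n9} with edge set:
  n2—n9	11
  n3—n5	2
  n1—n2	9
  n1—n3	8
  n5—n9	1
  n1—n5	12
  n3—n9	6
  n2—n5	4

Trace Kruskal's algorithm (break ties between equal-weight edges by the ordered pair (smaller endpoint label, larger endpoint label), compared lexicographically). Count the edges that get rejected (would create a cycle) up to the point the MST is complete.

1

Sort edges by weight, then run Kruskal:
n5—n9 (1): add. Components now {n5,n9} {n1} {n3} {n2}
n3—n5 (2): add. Components now {n3,n5,n9} {n1} {n2}
n2—n5 (4): add. Components now {n2,n3,n5,n9} {n1}
n3—n9 (6): skip — n9 and n3 already connected.
n1—n3 (8): add. Components now {n1,n2,n3,n5,n9}
Edges rejected before the tree was complete: 1.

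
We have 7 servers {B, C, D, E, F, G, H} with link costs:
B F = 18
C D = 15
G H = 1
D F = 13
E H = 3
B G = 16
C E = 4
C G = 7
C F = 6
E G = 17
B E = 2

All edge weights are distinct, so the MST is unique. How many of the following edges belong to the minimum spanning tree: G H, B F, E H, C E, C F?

4

Kruskal: consider edges lightest-first.
G H (1): add. Components now {B} {C} {D} {E} {F} {G,H}
B E (2): add. Components now {B,E} {C} {D} {F} {G,H}
E H (3): add. Components now {B,E,G,H} {C} {D} {F}
C E (4): add. Components now {B,C,E,G,H} {D} {F}
C F (6): add. Components now {B,C,E,F,G,H} {D}
C G (7): skip — C and G already connected.
D F (13): add. Components now {B,C,D,E,F,G,H}
MST edge set: {G H, B E, E H, C E, C F, D F}.
Of the listed edges, {G H, E H, C E, C F} are in the MST → 4.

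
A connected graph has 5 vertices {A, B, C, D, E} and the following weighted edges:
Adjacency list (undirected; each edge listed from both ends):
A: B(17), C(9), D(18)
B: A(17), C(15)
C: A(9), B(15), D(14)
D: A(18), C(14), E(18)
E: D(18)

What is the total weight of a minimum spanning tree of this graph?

Kruskal: consider edges lightest-first.
A–C (9): add — endpoints in different components.
C–D (14): add — endpoints in different components.
B–C (15): add — endpoints in different components.
A–B (17): skip — A and B already connected.
A–D (18): skip — A and D already connected.
D–E (18): add — endpoints in different components.
MST edges: A–C, C–D, B–C, D–E; total weight 9+14+15+18 = 56.

56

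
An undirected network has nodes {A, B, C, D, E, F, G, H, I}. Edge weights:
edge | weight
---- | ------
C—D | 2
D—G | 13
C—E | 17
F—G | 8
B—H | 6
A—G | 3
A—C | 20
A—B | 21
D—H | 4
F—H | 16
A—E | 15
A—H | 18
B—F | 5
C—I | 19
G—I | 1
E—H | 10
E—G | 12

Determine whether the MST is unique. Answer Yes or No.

Yes

Sort edges by weight, then run Kruskal:
G—I (1): add — endpoints in different components.
C—D (2): add — endpoints in different components.
A—G (3): add — endpoints in different components.
D—H (4): add — endpoints in different components.
B—F (5): add — endpoints in different components.
B—H (6): add — endpoints in different components.
F—G (8): add — endpoints in different components.
E—H (10): add — endpoints in different components.
Every non-tree edge has weight strictly greater than the heaviest edge on the tree path between its endpoints, so the MST is unique.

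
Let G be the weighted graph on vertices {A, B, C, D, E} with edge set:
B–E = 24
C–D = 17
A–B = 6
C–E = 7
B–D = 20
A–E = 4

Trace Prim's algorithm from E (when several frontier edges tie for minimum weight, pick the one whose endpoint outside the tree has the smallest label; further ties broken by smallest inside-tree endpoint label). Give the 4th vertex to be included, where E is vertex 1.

C

Grow the tree from E using Prim:
Step 1: frontier [A–E 4, C–E 7, B–E 24] → take A–E (4); add A.
Step 2: frontier [A–B 6, C–E 7, B–E 24] → take A–B (6); add B.
Step 3: frontier [B–D 20, C–E 7] → take C–E (7); add C.
Step 4: frontier [B–D 20, C–D 17] → take C–D (17); add D.
Vertex order: E, A, B, C, D. The 4th vertex is C.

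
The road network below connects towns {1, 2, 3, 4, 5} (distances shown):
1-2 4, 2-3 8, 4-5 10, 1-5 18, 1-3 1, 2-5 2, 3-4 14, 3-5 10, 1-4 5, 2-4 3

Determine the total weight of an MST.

10

Prim's algorithm from 3:
Step 1: frontier [1-3 1, 2-3 8, 3-5 10, 3-4 14] → take 1-3 (1); add 1.
Step 2: frontier [1-2 4, 1-4 5, 1-5 18, 2-3 8, 3-5 10, 3-4 14] → take 1-2 (4); add 2.
Step 3: frontier [1-4 5, 1-5 18, 2-5 2, 2-4 3, 3-5 10, 3-4 14] → take 2-5 (2); add 5.
Step 4: frontier [1-4 5, 2-4 3, 3-4 14, 4-5 10] → take 2-4 (3); add 4.
MST edges: 1-3, 1-2, 2-5, 2-4; total weight 1+4+2+3 = 10.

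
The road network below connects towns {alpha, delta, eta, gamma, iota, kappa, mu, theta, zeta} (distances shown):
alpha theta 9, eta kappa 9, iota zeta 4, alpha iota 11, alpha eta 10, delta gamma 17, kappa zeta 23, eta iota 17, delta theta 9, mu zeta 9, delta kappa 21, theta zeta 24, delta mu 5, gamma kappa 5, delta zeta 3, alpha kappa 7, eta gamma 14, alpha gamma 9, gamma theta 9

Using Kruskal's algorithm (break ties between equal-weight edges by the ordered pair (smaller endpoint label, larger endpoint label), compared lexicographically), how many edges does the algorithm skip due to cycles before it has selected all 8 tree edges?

Kruskal's algorithm — process edges by increasing weight (ties by edge label):
delta zeta (3): add — endpoints in different components.
iota zeta (4): add — endpoints in different components.
delta mu (5): add — endpoints in different components.
gamma kappa (5): add — endpoints in different components.
alpha kappa (7): add — endpoints in different components.
alpha gamma (9): skip — alpha and gamma already connected.
alpha theta (9): add — endpoints in different components.
delta theta (9): add — endpoints in different components.
eta kappa (9): add — endpoints in different components.
Edges rejected before the tree was complete: 1.

1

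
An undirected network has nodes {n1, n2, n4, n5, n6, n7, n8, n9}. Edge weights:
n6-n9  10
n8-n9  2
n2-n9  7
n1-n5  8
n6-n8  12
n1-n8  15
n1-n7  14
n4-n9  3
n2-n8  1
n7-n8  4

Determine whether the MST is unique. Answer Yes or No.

Yes

Kruskal: consider edges lightest-first.
n2-n8 (1): add — endpoints in different components.
n8-n9 (2): add — endpoints in different components.
n4-n9 (3): add — endpoints in different components.
n7-n8 (4): add — endpoints in different components.
n2-n9 (7): skip — n9 and n2 already connected.
n1-n5 (8): add — endpoints in different components.
n6-n9 (10): add — endpoints in different components.
n6-n8 (12): skip — n6 and n8 already connected.
n1-n7 (14): add — endpoints in different components.
Every non-tree edge has weight strictly greater than the heaviest edge on the tree path between its endpoints, so the MST is unique.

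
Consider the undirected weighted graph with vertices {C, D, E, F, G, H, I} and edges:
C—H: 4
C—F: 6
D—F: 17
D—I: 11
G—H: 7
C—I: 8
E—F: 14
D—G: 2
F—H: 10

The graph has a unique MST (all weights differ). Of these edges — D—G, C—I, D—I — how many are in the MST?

2

Sort edges by weight, then run Kruskal:
D—G (2): add. Components now {C} {D,G} {E} {F} {H} {I}
C—H (4): add. Components now {C,H} {D,G} {E} {F} {I}
C—F (6): add. Components now {C,F,H} {D,G} {E} {I}
G—H (7): add. Components now {C,D,F,G,H} {E} {I}
C—I (8): add. Components now {C,D,F,G,H,I} {E}
F—H (10): skip — F and H already connected.
D—I (11): skip — D and I already connected.
E—F (14): add. Components now {C,D,E,F,G,H,I}
MST edge set: {D—G, C—H, C—F, G—H, C—I, E—F}.
Of the listed edges, {D—G, C—I} are in the MST → 2.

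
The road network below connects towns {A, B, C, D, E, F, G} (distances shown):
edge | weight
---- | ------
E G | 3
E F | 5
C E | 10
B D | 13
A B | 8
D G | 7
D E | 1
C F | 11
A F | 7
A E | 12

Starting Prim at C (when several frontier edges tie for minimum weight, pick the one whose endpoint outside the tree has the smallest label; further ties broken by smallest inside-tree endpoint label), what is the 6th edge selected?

Prim, starting at C.
Step 1: cheapest edge leaving the tree is C E (10); add E.
Step 2: cheapest edge leaving the tree is D E (1); add D.
Step 3: cheapest edge leaving the tree is E G (3); add G.
Step 4: cheapest edge leaving the tree is E F (5); add F.
Step 5: cheapest edge leaving the tree is A F (7); add A.
Step 6: cheapest edge leaving the tree is A B (8); add B.
The 6th edge added is A B.

A-B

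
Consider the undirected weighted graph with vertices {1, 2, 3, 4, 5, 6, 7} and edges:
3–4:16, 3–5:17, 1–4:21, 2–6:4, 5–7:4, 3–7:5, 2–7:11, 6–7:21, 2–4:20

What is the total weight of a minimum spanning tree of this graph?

61

Kruskal's algorithm — process edges by increasing weight (ties by edge label):
2–6 (4): add — endpoints in different components.
5–7 (4): add — endpoints in different components.
3–7 (5): add — endpoints in different components.
2–7 (11): add — endpoints in different components.
3–4 (16): add — endpoints in different components.
3–5 (17): skip — 3 and 5 already connected.
2–4 (20): skip — 2 and 4 already connected.
1–4 (21): add — endpoints in different components.
MST edges: 2–6, 5–7, 3–7, 2–7, 3–4, 1–4; total weight 4+4+5+11+16+21 = 61.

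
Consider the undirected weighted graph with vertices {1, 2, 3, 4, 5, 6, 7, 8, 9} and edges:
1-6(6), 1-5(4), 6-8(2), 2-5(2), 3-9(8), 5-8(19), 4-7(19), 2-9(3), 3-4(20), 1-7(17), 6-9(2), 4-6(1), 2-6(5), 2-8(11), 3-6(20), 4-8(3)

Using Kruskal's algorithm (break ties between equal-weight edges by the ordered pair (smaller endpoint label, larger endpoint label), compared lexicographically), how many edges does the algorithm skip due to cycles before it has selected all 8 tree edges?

4

Kruskal: consider edges lightest-first.
4-6 (1): add — endpoints in different components.
2-5 (2): add — endpoints in different components.
6-8 (2): add — endpoints in different components.
6-9 (2): add — endpoints in different components.
2-9 (3): add — endpoints in different components.
4-8 (3): skip — 4 and 8 already connected.
1-5 (4): add — endpoints in different components.
2-6 (5): skip — 2 and 6 already connected.
1-6 (6): skip — 1 and 6 already connected.
3-9 (8): add — endpoints in different components.
2-8 (11): skip — 2 and 8 already connected.
1-7 (17): add — endpoints in different components.
Edges rejected before the tree was complete: 4.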